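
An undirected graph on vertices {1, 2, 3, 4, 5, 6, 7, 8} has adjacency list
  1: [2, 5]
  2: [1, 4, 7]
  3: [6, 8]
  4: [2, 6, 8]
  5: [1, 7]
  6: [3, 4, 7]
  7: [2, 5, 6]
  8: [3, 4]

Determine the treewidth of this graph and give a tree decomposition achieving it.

Every bag has size at most 3, so the width is 3 − 1 = 2 and tw(G) ≤ 2. The edges 1–5–7–2–1 form a cycle, so G is not a tree and its treewidth is at least 2. Combining the bounds, tw(G) = 2.

Treewidth 2.
Bags: B1 = {1, 2, 5}  B2 = {2, 5, 7}  B3 = {2, 4, 7}  B4 = {4, 6, 7}  B5 = {4, 6, 8}  B6 = {3, 6, 8}
Tree: B1–B2, B2–B3, B3–B4, B4–B5, B5–B6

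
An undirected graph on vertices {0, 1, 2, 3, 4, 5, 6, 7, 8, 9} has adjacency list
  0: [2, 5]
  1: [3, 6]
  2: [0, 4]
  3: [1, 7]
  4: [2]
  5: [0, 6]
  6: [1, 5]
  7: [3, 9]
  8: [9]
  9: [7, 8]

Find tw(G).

1

A width-1 tree decomposition is:
Bags: B1 = {2, 4}  B2 = {0, 2}  B3 = {0, 5}  B4 = {5, 6}  B5 = {1, 6}  B6 = {1, 3}  B7 = {3, 7}  B8 = {7, 9}  B9 = {8, 9}
Tree: B1–B2, B2–B3, B3–B4, B4–B5, B5–B6, B6–B7, B7–B8, B8–B9
The largest bag has 2 vertices, giving width 1; this decomposition certifies tw(G) ≤ 1. G has an edge, so its treewidth is at least 1. Therefore the treewidth is 1.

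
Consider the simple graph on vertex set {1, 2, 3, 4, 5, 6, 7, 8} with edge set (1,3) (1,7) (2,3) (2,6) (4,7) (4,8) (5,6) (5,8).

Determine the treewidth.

A width-2 tree decomposition is:
Bags: B1 = {2, 3, 6}  B2 = {1, 3, 6}  B3 = {1, 6, 7}  B4 = {4, 6, 7}  B5 = {4, 6, 8}  B6 = {5, 6, 8}
Tree: B1–B2, B2–B3, B3–B4, B4–B5, B5–B6
Every bag has size at most 3, so the width is 3 − 1 = 2 and tw(G) ≤ 2. The edges 6–2–3–1–7–4–8–5–6 form a cycle, so G is not a tree and its treewidth is at least 2. The upper and lower bounds meet at 2, so that is the treewidth.

2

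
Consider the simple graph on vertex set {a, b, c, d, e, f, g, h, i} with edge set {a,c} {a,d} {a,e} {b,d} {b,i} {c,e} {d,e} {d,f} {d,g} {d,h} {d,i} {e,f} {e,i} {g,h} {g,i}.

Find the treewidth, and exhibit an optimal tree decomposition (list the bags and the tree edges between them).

Each bag holds 3 vertices, so the decomposition has width 2, which upper-bounds the treewidth. For the lower bound, the 3 vertices {a, d, e} are pairwise adjacent, and any tree decomposition puts a clique entirely inside one bag — forcing width ≥ 2. The upper and lower bounds meet at 2, so that is the treewidth.

Treewidth 2.
One such decomposition:
Bags: B1 = {d, g, i}  B2 = {d, e, i}  B3 = {a, d, e}  B4 = {d, e, f}  B5 = {a, c, e}  B6 = {d, g, h}  B7 = {b, d, i}
Tree: B1–B2, B2–B3, B2–B4, B3–B5, B1–B6, B1–B7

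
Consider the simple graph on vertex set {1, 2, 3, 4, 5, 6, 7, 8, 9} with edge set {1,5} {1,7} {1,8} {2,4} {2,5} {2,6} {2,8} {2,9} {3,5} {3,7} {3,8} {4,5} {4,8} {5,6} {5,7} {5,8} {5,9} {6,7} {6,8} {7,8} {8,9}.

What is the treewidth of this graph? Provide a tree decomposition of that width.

Every bag has size at most 4, so the width is 4 − 1 = 3 and tw(G) ≤ 3. On the other hand G contains the 4-clique {1, 5, 7, 8}. A clique must lie in a single bag of any decomposition, so no decomposition can have width below 3. The upper and lower bounds meet at 3, so that is the treewidth.

Treewidth 3.
One such decomposition:
Bags: B1 = {2, 5, 6, 8}  B2 = {2, 5, 8, 9}  B3 = {5, 6, 7, 8}  B4 = {3, 5, 7, 8}  B5 = {2, 4, 5, 8}  B6 = {1, 5, 7, 8}
Tree: B1–B2, B1–B3, B3–B4, B1–B5, B3–B6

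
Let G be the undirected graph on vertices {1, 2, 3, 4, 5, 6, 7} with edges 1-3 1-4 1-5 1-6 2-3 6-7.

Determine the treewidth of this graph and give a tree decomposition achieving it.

Every bag has size at most 2, so the width is 2 − 1 = 1 and tw(G) ≤ 1. Since G has at least one edge (e.g. 1–6), it is not an edgeless graph, so tw(G) ≥ 1. Therefore the treewidth is 1.

Treewidth 1.
Bags: B1 = {1, 6}  B2 = {1, 3}  B3 = {6, 7}  B4 = {1, 4}  B5 = {1, 5}  B6 = {2, 3}
Tree: B1–B2, B1–B3, B2–B4, B1–B5, B2–B6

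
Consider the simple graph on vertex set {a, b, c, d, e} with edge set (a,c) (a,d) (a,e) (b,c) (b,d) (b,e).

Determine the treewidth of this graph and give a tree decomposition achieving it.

Each bag holds 3 vertices, so the decomposition has width 2, which upper-bounds the treewidth. For the lower bound, G contains the cycle a–e–b–d–a, so G is not a forest; only forests have treewidth ≤ 1, hence tw(G) ≥ 2. Therefore the treewidth is 2.

Treewidth 2.
Bags: B1 = {a, b, e}  B2 = {a, b, d}  B3 = {a, b, c}
Tree: B1–B2, B2–B3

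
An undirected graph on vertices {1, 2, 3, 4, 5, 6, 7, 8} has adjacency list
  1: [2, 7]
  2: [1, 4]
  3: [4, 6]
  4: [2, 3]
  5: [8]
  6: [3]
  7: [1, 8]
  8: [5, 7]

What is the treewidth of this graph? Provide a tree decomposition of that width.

Treewidth 1.
Bags: B1 = {3, 6}  B2 = {3, 4}  B3 = {2, 4}  B4 = {1, 2}  B5 = {1, 7}  B6 = {7, 8}  B7 = {5, 8}
Tree: B1–B2, B2–B3, B3–B4, B4–B5, B5–B6, B6–B7

Each bag holds 2 vertices, so the decomposition has width 1, which upper-bounds the treewidth. Any graph with an edge has treewidth ≥ 1, and G has the edge 6–3. Hence tw(G) = 1 exactly.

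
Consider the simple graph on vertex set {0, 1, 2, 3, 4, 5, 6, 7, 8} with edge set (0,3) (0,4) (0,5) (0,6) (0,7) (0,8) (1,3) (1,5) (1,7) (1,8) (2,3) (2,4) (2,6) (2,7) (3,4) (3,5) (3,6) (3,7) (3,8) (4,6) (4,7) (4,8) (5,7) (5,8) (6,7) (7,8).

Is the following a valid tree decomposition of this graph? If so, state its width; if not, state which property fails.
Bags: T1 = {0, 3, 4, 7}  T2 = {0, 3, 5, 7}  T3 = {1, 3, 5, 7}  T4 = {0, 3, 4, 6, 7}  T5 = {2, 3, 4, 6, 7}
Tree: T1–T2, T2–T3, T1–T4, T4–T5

No — vertex 8 appears in no bag.

A tree decomposition must satisfy three properties: every vertex lies in some bag; for every edge, both endpoints lie together in some bag; and for every vertex, the bags containing it form a connected subtree. Here vertex 8 appears in no bag, so the decomposition is invalid.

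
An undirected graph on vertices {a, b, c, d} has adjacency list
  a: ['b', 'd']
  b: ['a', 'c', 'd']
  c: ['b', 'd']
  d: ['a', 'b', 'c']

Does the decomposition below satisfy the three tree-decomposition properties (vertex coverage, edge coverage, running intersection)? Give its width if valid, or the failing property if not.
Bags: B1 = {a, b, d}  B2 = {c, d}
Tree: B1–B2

No — edge (b,c) lies in no bag.

A tree decomposition must satisfy three properties: every vertex lies in some bag; for every edge, both endpoints lie together in some bag; and for every vertex, the bags containing it form a connected subtree. Here edge (b,c) lies in no bag, so the decomposition is invalid.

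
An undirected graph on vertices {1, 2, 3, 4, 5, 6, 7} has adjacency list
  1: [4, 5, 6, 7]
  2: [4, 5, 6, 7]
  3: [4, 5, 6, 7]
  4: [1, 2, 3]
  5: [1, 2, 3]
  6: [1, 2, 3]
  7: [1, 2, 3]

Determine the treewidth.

A width-3 tree decomposition is:
Bags: B1 = {1, 2, 3, 4}  B2 = {1, 2, 3, 5}  B3 = {1, 2, 3, 7}  B4 = {1, 2, 3, 6}
Tree: B1–B2, B2–B3, B3–B4
The largest bag has 4 vertices, giving width 3; this decomposition certifies tw(G) ≤ 3. For the lower bound: the 4 vertex sets {2,4}, {1,5}, {3}, {7} are disjoint, each induces a connected subgraph, and every pair is joined by at least one edge of G. Contracting each set to a single vertex therefore yields K_{4} as a minor, and since treewidth is minor-monotone, tw(G) ≥ tw(K_{4}) = 3. Therefore the treewidth is 3.

3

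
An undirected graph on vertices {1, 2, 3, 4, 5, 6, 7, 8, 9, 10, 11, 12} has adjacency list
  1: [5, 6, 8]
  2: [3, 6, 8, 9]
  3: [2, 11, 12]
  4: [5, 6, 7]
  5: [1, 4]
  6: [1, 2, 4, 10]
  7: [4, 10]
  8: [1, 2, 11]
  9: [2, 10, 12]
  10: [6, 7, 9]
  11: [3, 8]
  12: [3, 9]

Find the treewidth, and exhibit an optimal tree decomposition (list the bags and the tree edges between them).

The largest bag has 4 vertices, giving width 3; this decomposition certifies tw(G) ≤ 3. For the lower bound: the 4 vertex sets {4,5,7}, {1}, {6}, {2,8,9,10} are disjoint, each induces a connected subgraph, and every pair is joined by at least one edge of G. Contracting each set to a single vertex therefore yields K_{4} as a minor, and since treewidth is minor-monotone, tw(G) ≥ tw(K_{4}) = 3. Combining the bounds, tw(G) = 3.

Treewidth 3.
One such decomposition:
Bags: B1 = {1, 4, 5, 7}  B2 = {1, 4, 6, 7}  B3 = {1, 6, 7, 10}  B4 = {1, 6, 8, 10}  B5 = {2, 6, 8, 10}  B6 = {2, 8, 9, 10}  B7 = {2, 8, 9, 11}  B8 = {2, 3, 9, 11}  B9 = {3, 9, 11, 12}
Tree: B1–B2, B2–B3, B3–B4, B4–B5, B5–B6, B6–B7, B7–B8, B8–B9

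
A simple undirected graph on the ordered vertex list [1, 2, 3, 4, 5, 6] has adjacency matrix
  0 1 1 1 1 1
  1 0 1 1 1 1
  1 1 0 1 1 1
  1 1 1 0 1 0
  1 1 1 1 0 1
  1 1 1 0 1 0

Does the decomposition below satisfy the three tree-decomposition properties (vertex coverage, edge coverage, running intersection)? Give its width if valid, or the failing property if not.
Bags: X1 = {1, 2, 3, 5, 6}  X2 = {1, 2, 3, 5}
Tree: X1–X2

A tree decomposition must satisfy three properties: every vertex lies in some bag; for every edge, both endpoints lie together in some bag; and for every vertex, the bags containing it form a connected subtree. Here vertex 4 appears in no bag, so the decomposition is invalid.

No — vertex 4 appears in no bag.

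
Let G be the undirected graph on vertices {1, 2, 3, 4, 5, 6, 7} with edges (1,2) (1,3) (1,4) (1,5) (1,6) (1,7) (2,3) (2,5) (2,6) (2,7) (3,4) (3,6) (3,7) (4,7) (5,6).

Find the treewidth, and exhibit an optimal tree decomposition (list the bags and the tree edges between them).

Every bag has size at most 4, so the width is 4 − 1 = 3 and tw(G) ≤ 3. Conversely, {1, 2, 3, 6} is a clique of size 4, and the vertices of any clique must share a bag in every tree decomposition; so some bag has ≥ 4 vertices and tw(G) ≥ 3. The upper and lower bounds meet at 3, so that is the treewidth.

Treewidth 3.
One such decomposition:
Bags: B1 = {1, 2, 5, 6}  B2 = {1, 2, 3, 6}  B3 = {1, 2, 3, 7}  B4 = {1, 3, 4, 7}
Tree: B1–B2, B2–B3, B3–B4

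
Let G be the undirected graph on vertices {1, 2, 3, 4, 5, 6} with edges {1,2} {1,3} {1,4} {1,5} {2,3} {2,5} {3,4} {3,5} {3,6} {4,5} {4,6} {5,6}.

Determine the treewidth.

A width-3 tree decomposition is:
Bags: B1 = {3, 4, 5, 6}  B2 = {1, 3, 4, 5}  B3 = {1, 2, 3, 5}
Tree: B1–B2, B2–B3
Each bag holds 4 vertices, so the decomposition has width 3, which upper-bounds the treewidth. For the lower bound, the 4 vertices {1, 2, 3, 5} are pairwise adjacent, and any tree decomposition puts a clique entirely inside one bag — forcing width ≥ 3. Therefore the treewidth is 3.

3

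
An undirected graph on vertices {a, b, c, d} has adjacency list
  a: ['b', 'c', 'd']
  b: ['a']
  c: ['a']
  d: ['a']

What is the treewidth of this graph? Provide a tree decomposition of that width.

The largest bag has 2 vertices, giving width 1; this decomposition certifies tw(G) ≤ 1. Since G has at least one edge (e.g. a–d), it is not an edgeless graph, so tw(G) ≥ 1. Therefore the treewidth is 1.

Treewidth 1.
One optimal decomposition is:
Bags: B1 = {a, d}  B2 = {a, c}  B3 = {a, b}
Tree: B1–B2, B2–B3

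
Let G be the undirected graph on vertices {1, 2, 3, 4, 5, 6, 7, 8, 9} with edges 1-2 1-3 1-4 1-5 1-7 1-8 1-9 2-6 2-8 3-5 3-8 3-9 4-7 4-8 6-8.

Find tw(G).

2

A width-2 tree decomposition is:
Bags: B1 = {1, 4, 8}  B2 = {1, 3, 8}  B3 = {1, 3, 5}  B4 = {1, 2, 8}  B5 = {2, 6, 8}  B6 = {1, 4, 7}  B7 = {1, 3, 9}
Tree: B1–B2, B2–B3, B2–B4, B4–B5, B1–B6, B3–B7
Each bag holds 3 vertices, so the decomposition has width 2, which upper-bounds the treewidth. On the other hand G contains the 3-clique {1, 2, 8}. A clique must lie in a single bag of any decomposition, so no decomposition can have width below 2. Therefore the treewidth is 2.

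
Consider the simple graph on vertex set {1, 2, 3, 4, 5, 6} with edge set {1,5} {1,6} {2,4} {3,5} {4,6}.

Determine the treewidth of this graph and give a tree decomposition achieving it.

Treewidth 1.
One such decomposition:
Bags: B1 = {1, 6}  B2 = {4, 6}  B3 = {1, 5}  B4 = {2, 4}  B5 = {3, 5}
Tree: B1–B2, B1–B3, B2–B4, B3–B5

Every bag has size at most 2, so the width is 2 − 1 = 1 and tw(G) ≤ 1. Since G has at least one edge (e.g. 1–6), it is not an edgeless graph, so tw(G) ≥ 1. Combining the bounds, tw(G) = 1.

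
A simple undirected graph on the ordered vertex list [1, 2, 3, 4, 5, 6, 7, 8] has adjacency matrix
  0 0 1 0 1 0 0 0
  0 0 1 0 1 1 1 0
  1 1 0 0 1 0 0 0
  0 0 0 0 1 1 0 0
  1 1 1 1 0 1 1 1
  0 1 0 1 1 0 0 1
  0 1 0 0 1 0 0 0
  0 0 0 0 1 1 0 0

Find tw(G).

2

A width-2 tree decomposition is:
Bags: B1 = {2, 5, 7}  B2 = {2, 3, 5}  B3 = {1, 3, 5}  B4 = {2, 5, 6}  B5 = {4, 5, 6}  B6 = {5, 6, 8}
Tree: B1–B2, B2–B3, B1–B4, B4–B5, B5–B6
Every bag has size at most 3, so the width is 3 − 1 = 2 and tw(G) ≤ 2. On the other hand G contains the 3-clique {5, 6, 8}. A clique must lie in a single bag of any decomposition, so no decomposition can have width below 2. The upper and lower bounds meet at 2, so that is the treewidth.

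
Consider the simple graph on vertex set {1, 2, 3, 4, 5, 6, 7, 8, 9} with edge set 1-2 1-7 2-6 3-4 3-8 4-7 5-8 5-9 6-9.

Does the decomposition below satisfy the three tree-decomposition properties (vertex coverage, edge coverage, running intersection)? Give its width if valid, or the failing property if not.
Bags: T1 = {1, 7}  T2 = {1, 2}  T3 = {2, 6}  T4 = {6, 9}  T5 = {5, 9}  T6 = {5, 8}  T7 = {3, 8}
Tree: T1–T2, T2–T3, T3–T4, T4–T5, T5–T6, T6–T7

A tree decomposition must satisfy three properties: every vertex lies in some bag; for every edge, both endpoints lie together in some bag; and for every vertex, the bags containing it form a connected subtree. Here vertex 4 appears in no bag, so the decomposition is invalid.

No — vertex 4 appears in no bag.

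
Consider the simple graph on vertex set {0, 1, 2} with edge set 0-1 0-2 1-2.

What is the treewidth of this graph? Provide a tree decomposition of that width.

A single bag containing all 3 vertices is trivially a valid decomposition of width 2. Conversely, {0, 1, 2} is a clique of size 3, and the vertices of any clique must share a bag in every tree decomposition; so some bag has ≥ 3 vertices and tw(G) ≥ 2. The upper and lower bounds meet at 2, so that is the treewidth.

Treewidth 2.
Bags: B1 = {0, 1, 2}
Tree: (single bag)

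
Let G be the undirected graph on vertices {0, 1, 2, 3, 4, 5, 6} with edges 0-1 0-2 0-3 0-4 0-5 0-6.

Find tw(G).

A width-1 tree decomposition is:
Bags: B1 = {0, 1}  B2 = {0, 6}  B3 = {0, 3}  B4 = {0, 2}  B5 = {0, 5}  B6 = {0, 4}
Tree: B1–B2, B2–B3, B3–B4, B1–B5, B1–B6
The largest bag has 2 vertices, giving width 1; this decomposition certifies tw(G) ≤ 1. G has an edge, so its treewidth is at least 1. Combining the bounds, tw(G) = 1.

1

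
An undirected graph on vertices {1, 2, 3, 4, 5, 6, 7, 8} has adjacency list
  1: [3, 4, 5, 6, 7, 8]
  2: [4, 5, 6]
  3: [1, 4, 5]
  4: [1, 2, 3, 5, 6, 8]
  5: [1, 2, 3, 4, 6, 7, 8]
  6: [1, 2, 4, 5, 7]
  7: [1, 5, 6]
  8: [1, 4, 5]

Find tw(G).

A width-3 tree decomposition is:
Bags: B1 = {1, 4, 5, 6}  B2 = {1, 4, 5, 8}  B3 = {1, 3, 4, 5}  B4 = {2, 4, 5, 6}  B5 = {1, 5, 6, 7}
Tree: B1–B2, B1–B3, B1–B4, B1–B5
The largest bag has 4 vertices, giving width 3; this decomposition certifies tw(G) ≤ 3. On the other hand G contains the 4-clique {1, 4, 5, 8}. A clique must lie in a single bag of any decomposition, so no decomposition can have width below 3. Hence tw(G) = 3 exactly.

3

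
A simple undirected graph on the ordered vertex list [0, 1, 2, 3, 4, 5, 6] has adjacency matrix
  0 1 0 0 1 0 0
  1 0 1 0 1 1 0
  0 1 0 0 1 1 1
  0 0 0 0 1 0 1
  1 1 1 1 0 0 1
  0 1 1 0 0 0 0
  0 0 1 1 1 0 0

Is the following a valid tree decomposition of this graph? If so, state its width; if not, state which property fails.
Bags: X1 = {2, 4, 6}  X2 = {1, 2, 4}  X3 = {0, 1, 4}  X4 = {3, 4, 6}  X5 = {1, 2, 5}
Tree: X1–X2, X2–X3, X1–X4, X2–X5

Checking the three conditions: (i) the bags cover all of {0, 1, 2, 3, 4, 5, 6}; (ii) for each edge, some bag contains both endpoints; (iii) the bags containing any fixed vertex form a subtree. All hold, so the decomposition is valid with width 3 − 1 = 2.

Yes; width 2.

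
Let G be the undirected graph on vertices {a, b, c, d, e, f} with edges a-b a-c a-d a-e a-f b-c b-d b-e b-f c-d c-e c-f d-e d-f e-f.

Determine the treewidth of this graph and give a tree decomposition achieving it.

With just one bag of size 6, the width is 6 − 1 = 5, so tw(G) ≤ 5. On the other hand G contains the 6-clique {a, b, c, d, e, f}. A clique must lie in a single bag of any decomposition, so no decomposition can have width below 5. Hence tw(G) = 5 exactly.

Treewidth 5.
One optimal decomposition is:
Bags: B1 = {a, b, c, d, e, f}
Tree: (single bag)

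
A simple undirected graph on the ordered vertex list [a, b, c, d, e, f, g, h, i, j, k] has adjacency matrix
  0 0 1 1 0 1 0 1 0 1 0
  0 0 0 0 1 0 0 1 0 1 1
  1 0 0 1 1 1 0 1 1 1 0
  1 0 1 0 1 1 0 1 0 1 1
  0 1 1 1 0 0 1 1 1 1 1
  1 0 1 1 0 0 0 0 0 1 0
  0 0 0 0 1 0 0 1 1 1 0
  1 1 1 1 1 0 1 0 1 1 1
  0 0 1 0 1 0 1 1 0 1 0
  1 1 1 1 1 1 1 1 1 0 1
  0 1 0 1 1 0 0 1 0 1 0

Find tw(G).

4

A width-4 tree decomposition is:
Bags: B1 = {c, e, h, i, j}  B2 = {e, g, h, i, j}  B3 = {c, d, e, h, j}  B4 = {d, e, h, j, k}  B5 = {a, c, d, h, j}  B6 = {a, c, d, f, j}  B7 = {b, e, h, j, k}
Tree: B1–B2, B1–B3, B3–B4, B3–B5, B5–B6, B4–B7
Each bag holds 5 vertices, so the decomposition has width 4, which upper-bounds the treewidth. For the lower bound, the 5 vertices {c, d, e, h, j} are pairwise adjacent, and any tree decomposition puts a clique entirely inside one bag — forcing width ≥ 4. Combining the bounds, tw(G) = 4.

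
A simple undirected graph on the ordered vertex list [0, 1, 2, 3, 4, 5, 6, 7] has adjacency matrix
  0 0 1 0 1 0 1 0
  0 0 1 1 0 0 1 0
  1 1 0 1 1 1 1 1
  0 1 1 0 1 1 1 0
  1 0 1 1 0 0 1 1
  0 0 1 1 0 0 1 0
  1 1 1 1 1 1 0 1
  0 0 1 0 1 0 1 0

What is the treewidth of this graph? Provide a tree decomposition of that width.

Every bag has size at most 4, so the width is 4 − 1 = 3 and tw(G) ≤ 3. For the lower bound, the 4 vertices {0, 2, 4, 6} are pairwise adjacent, and any tree decomposition puts a clique entirely inside one bag — forcing width ≥ 3. Therefore the treewidth is 3.

Treewidth 3.
One optimal decomposition is:
Bags: B1 = {2, 3, 4, 6}  B2 = {1, 2, 3, 6}  B3 = {2, 4, 6, 7}  B4 = {2, 3, 5, 6}  B5 = {0, 2, 4, 6}
Tree: B1–B2, B1–B3, B1–B4, B3–B5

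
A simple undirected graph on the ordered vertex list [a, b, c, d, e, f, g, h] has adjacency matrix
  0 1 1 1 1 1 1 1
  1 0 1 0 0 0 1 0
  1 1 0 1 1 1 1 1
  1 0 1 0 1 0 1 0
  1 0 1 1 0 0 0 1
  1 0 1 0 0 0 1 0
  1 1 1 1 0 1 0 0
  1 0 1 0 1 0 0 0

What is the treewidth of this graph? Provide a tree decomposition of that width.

Treewidth 3.
One such decomposition:
Bags: B1 = {a, c, f, g}  B2 = {a, c, d, g}  B3 = {a, c, d, e}  B4 = {a, c, e, h}  B5 = {a, b, c, g}
Tree: B1–B2, B2–B3, B3–B4, B2–B5

Every bag has size at most 4, so the width is 4 − 1 = 3 and tw(G) ≤ 3. Conversely, {a, c, d, g} is a clique of size 4, and the vertices of any clique must share a bag in every tree decomposition; so some bag has ≥ 4 vertices and tw(G) ≥ 3. Therefore the treewidth is 3.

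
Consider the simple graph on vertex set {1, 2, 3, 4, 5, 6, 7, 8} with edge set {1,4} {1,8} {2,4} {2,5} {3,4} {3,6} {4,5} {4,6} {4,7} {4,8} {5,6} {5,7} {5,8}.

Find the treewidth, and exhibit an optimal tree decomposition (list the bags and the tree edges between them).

Each bag holds 3 vertices, so the decomposition has width 2, which upper-bounds the treewidth. For the lower bound, the 3 vertices {1, 4, 8} are pairwise adjacent, and any tree decomposition puts a clique entirely inside one bag — forcing width ≥ 2. Therefore the treewidth is 2.

Treewidth 2.
Bags: B1 = {4, 5, 6}  B2 = {4, 5, 7}  B3 = {2, 4, 5}  B4 = {4, 5, 8}  B5 = {3, 4, 6}  B6 = {1, 4, 8}
Tree: B1–B2, B1–B3, B1–B4, B1–B5, B4–B6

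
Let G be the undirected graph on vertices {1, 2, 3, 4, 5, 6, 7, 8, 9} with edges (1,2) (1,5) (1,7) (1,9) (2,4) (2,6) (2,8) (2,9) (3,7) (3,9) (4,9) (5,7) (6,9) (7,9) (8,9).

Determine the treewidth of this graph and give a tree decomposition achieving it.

Each bag holds 3 vertices, so the decomposition has width 2, which upper-bounds the treewidth. For the lower bound, the 3 vertices {2, 8, 9} are pairwise adjacent, and any tree decomposition puts a clique entirely inside one bag — forcing width ≥ 2. The upper and lower bounds meet at 2, so that is the treewidth.

Treewidth 2.
Bags: B1 = {2, 8, 9}  B2 = {2, 4, 9}  B3 = {1, 2, 9}  B4 = {1, 7, 9}  B5 = {1, 5, 7}  B6 = {3, 7, 9}  B7 = {2, 6, 9}
Tree: B1–B2, B1–B3, B3–B4, B4–B5, B4–B6, B3–B7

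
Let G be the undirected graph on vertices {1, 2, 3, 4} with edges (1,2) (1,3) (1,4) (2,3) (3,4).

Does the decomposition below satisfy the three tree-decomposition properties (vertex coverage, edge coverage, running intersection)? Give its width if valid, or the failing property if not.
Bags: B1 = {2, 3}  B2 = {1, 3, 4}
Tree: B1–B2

No — edge (1,2) lies in no bag.

A tree decomposition must satisfy three properties: every vertex lies in some bag; for every edge, both endpoints lie together in some bag; and for every vertex, the bags containing it form a connected subtree. Here edge (1,2) lies in no bag, so the decomposition is invalid.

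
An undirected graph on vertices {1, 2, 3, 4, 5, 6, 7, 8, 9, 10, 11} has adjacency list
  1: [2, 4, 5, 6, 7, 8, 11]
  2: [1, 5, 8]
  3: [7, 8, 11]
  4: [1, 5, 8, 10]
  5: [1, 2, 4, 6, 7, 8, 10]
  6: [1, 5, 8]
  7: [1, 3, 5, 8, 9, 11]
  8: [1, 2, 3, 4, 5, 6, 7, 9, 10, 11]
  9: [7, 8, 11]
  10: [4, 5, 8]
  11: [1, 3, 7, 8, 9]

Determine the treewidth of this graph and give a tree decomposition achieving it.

Each bag holds 4 vertices, so the decomposition has width 3, which upper-bounds the treewidth. Conversely, {1, 7, 8, 11} is a clique of size 4, and the vertices of any clique must share a bag in every tree decomposition; so some bag has ≥ 4 vertices and tw(G) ≥ 3. The upper and lower bounds meet at 3, so that is the treewidth.

Treewidth 3.
Bags: B1 = {1, 4, 5, 8}  B2 = {1, 5, 7, 8}  B3 = {1, 5, 6, 8}  B4 = {1, 7, 8, 11}  B5 = {1, 2, 5, 8}  B6 = {7, 8, 9, 11}  B7 = {4, 5, 8, 10}  B8 = {3, 7, 8, 11}
Tree: B1–B2, B2–B3, B2–B4, B3–B5, B4–B6, B1–B7, B4–B8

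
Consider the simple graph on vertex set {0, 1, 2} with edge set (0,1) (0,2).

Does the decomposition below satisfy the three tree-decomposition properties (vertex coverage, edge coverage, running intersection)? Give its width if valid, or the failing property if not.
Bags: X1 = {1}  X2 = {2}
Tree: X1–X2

No — vertex 0 appears in no bag.

A tree decomposition must satisfy three properties: every vertex lies in some bag; for every edge, both endpoints lie together in some bag; and for every vertex, the bags containing it form a connected subtree. Here vertex 0 appears in no bag, so the decomposition is invalid.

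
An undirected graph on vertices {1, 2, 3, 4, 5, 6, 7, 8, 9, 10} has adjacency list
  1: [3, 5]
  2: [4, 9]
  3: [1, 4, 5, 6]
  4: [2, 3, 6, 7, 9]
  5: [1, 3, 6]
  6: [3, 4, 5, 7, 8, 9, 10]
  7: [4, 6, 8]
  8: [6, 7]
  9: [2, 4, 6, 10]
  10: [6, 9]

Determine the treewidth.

2

A width-2 tree decomposition is:
Bags: B1 = {4, 6, 9}  B2 = {2, 4, 9}  B3 = {4, 6, 7}  B4 = {6, 7, 8}  B5 = {3, 4, 6}  B6 = {3, 5, 6}  B7 = {1, 3, 5}  B8 = {6, 9, 10}
Tree: B1–B2, B1–B3, B3–B4, B1–B5, B5–B6, B6–B7, B1–B8
The largest bag has 3 vertices, giving width 2; this decomposition certifies tw(G) ≤ 2. Conversely, {1, 3, 5} is a clique of size 3, and the vertices of any clique must share a bag in every tree decomposition; so some bag has ≥ 3 vertices and tw(G) ≥ 2. Hence tw(G) = 2 exactly.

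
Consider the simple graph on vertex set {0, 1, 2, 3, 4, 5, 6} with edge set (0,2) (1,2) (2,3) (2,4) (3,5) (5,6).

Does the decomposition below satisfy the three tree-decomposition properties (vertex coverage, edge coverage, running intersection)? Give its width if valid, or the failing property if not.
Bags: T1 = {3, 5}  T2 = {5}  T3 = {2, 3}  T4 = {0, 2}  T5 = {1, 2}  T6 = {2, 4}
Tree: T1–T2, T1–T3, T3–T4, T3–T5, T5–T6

A tree decomposition must satisfy three properties: every vertex lies in some bag; for every edge, both endpoints lie together in some bag; and for every vertex, the bags containing it form a connected subtree. Here vertex 6 appears in no bag, so the decomposition is invalid.

No — vertex 6 appears in no bag.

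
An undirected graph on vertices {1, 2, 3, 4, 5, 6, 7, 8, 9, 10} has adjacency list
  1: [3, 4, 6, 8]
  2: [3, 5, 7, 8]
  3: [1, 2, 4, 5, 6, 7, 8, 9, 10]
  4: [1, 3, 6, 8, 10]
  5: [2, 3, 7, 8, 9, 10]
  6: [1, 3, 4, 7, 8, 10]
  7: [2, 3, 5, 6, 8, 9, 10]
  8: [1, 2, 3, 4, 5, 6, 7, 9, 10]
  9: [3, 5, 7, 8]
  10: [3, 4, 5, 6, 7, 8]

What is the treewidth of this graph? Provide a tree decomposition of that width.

The largest bag has 5 vertices, giving width 4; this decomposition certifies tw(G) ≤ 4. On the other hand G contains the 5-clique {1, 3, 4, 6, 8}. A clique must lie in a single bag of any decomposition, so no decomposition can have width below 4. The upper and lower bounds meet at 4, so that is the treewidth.

Treewidth 4.
One such decomposition:
Bags: B1 = {2, 3, 5, 7, 8}  B2 = {3, 5, 7, 8, 9}  B3 = {3, 5, 7, 8, 10}  B4 = {3, 6, 7, 8, 10}  B5 = {3, 4, 6, 8, 10}  B6 = {1, 3, 4, 6, 8}
Tree: B1–B2, B2–B3, B3–B4, B4–B5, B5–B6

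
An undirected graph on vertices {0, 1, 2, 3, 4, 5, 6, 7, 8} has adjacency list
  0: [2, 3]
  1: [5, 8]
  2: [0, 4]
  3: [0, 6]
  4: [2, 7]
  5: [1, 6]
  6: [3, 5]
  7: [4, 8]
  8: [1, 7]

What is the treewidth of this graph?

2

A width-2 tree decomposition is:
Bags: B1 = {1, 5, 6}  B2 = {1, 6, 8}  B3 = {6, 7, 8}  B4 = {4, 6, 7}  B5 = {2, 4, 6}  B6 = {0, 2, 6}  B7 = {0, 3, 6}
Tree: B1–B2, B2–B3, B3–B4, B4–B5, B5–B6, B6–B7
Each bag holds 3 vertices, so the decomposition has width 2, which upper-bounds the treewidth. For the lower bound, G contains the cycle 6–5–1–8–7–4–2–0–3–6, so G is not a forest; only forests have treewidth ≤ 1, hence tw(G) ≥ 2. Hence tw(G) = 2 exactly.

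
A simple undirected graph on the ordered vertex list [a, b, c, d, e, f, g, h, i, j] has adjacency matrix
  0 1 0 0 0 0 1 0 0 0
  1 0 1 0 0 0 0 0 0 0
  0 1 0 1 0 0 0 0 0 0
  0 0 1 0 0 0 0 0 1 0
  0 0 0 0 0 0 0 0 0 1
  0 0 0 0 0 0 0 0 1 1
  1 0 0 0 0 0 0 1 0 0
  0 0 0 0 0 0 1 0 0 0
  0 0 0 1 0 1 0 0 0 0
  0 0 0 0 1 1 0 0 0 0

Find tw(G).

1

A width-1 tree decomposition is:
Bags: B1 = {g, h}  B2 = {a, g}  B3 = {a, b}  B4 = {b, c}  B5 = {c, d}  B6 = {d, i}  B7 = {f, i}  B8 = {f, j}  B9 = {e, j}
Tree: B1–B2, B2–B3, B3–B4, B4–B5, B5–B6, B6–B7, B7–B8, B8–B9
Each bag holds 2 vertices, so the decomposition has width 1, which upper-bounds the treewidth. Since G has at least one edge (e.g. h–g), it is not an edgeless graph, so tw(G) ≥ 1. Combining the bounds, tw(G) = 1.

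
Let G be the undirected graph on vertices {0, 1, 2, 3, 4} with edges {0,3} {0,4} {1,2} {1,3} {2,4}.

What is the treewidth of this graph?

2

A width-2 tree decomposition is:
Bags: B1 = {0, 3, 4}  B2 = {1, 3, 4}  B3 = {1, 2, 4}
Tree: B1–B2, B2–B3
Each bag holds 3 vertices, so the decomposition has width 2, which upper-bounds the treewidth. Since 4–0–3–1–2–4 is a cycle in G, G is not acyclic. Forests are exactly the graphs of treewidth ≤ 1, so tw(G) ≥ 2. Combining the bounds, tw(G) = 2.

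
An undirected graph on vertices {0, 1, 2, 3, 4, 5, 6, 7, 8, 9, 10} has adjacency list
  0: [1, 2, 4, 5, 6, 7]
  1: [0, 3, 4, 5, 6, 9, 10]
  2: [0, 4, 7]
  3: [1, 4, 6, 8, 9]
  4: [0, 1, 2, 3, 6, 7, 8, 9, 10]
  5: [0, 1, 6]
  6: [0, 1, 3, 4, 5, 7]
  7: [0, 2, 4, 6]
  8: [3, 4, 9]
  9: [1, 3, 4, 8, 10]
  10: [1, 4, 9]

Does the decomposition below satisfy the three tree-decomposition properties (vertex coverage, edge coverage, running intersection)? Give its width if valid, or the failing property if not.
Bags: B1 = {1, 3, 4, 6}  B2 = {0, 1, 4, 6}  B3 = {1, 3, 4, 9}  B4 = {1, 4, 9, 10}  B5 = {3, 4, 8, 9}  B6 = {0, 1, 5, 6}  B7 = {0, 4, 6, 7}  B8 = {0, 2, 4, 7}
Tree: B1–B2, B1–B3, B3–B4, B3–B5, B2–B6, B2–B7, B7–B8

Yes; width 3.

Checking the three conditions: (i) the bags cover all of {0, 1, 2, 3, 4, 5, 6, 7, 8, 9, 10}; (ii) for each edge, some bag contains both endpoints; (iii) the bags containing any fixed vertex form a subtree. All hold, so the decomposition is valid with width 4 − 1 = 3.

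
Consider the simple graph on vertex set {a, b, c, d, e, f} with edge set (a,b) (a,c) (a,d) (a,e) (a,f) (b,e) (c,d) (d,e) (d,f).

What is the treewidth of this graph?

A width-2 tree decomposition is:
Bags: B1 = {a, c, d}  B2 = {a, d, e}  B3 = {a, b, e}  B4 = {a, d, f}
Tree: B1–B2, B2–B3, B2–B4
Every bag has size at most 3, so the width is 3 − 1 = 2 and tw(G) ≤ 2. Conversely, {a, d, e} is a clique of size 3, and the vertices of any clique must share a bag in every tree decomposition; so some bag has ≥ 3 vertices and tw(G) ≥ 2. Therefore the treewidth is 2.

2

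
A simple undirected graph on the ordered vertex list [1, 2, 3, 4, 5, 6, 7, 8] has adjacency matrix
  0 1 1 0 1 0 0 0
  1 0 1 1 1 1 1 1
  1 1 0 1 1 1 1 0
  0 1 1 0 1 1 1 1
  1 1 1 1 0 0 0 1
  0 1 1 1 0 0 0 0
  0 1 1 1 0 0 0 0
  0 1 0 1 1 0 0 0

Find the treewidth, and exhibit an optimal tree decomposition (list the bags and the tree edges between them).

Treewidth 3.
Bags: B1 = {2, 3, 4, 7}  B2 = {2, 3, 4, 5}  B3 = {2, 3, 4, 6}  B4 = {2, 4, 5, 8}  B5 = {1, 2, 3, 5}
Tree: B1–B2, B1–B3, B2–B4, B2–B5

The largest bag has 4 vertices, giving width 3; this decomposition certifies tw(G) ≤ 3. For the lower bound, the 4 vertices {2, 4, 5, 8} are pairwise adjacent, and any tree decomposition puts a clique entirely inside one bag — forcing width ≥ 3. Combining the bounds, tw(G) = 3.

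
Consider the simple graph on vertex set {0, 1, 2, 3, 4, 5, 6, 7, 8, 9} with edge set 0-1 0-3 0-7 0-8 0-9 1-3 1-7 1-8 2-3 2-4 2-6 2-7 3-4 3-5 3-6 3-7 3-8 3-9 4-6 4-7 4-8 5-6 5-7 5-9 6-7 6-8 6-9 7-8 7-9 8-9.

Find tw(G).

A width-4 tree decomposition is:
Bags: B1 = {0, 3, 7, 8, 9}  B2 = {0, 1, 3, 7, 8}  B3 = {3, 6, 7, 8, 9}  B4 = {3, 4, 6, 7, 8}  B5 = {3, 5, 6, 7, 9}  B6 = {2, 3, 4, 6, 7}
Tree: B1–B2, B1–B3, B3–B4, B3–B5, B4–B6
Each bag holds 5 vertices, so the decomposition has width 4, which upper-bounds the treewidth. For the lower bound, the 5 vertices {0, 1, 3, 7, 8} are pairwise adjacent, and any tree decomposition puts a clique entirely inside one bag — forcing width ≥ 4. Therefore the treewidth is 4.

4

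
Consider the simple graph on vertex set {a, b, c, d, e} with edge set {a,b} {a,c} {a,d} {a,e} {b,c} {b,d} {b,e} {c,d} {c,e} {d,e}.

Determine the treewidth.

A width-4 tree decomposition is:
Bags: B1 = {a, b, c, d, e}
Tree: (single bag)
With just one bag of size 5, the width is 5 − 1 = 4, so tw(G) ≤ 4. For the lower bound, the 5 vertices {a, b, c, d, e} are pairwise adjacent, and any tree decomposition puts a clique entirely inside one bag — forcing width ≥ 4. Therefore the treewidth is 4.

4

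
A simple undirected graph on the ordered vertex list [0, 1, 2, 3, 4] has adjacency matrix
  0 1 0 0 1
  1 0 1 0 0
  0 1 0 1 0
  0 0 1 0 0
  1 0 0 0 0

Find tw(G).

A width-1 tree decomposition is:
Bags: B1 = {2, 3}  B2 = {1, 2}  B3 = {0, 1}  B4 = {0, 4}
Tree: B1–B2, B2–B3, B3–B4
The largest bag has 2 vertices, giving width 1; this decomposition certifies tw(G) ≤ 1. Any graph with an edge has treewidth ≥ 1, and G has the edge 3–2. The upper and lower bounds meet at 1, so that is the treewidth.

1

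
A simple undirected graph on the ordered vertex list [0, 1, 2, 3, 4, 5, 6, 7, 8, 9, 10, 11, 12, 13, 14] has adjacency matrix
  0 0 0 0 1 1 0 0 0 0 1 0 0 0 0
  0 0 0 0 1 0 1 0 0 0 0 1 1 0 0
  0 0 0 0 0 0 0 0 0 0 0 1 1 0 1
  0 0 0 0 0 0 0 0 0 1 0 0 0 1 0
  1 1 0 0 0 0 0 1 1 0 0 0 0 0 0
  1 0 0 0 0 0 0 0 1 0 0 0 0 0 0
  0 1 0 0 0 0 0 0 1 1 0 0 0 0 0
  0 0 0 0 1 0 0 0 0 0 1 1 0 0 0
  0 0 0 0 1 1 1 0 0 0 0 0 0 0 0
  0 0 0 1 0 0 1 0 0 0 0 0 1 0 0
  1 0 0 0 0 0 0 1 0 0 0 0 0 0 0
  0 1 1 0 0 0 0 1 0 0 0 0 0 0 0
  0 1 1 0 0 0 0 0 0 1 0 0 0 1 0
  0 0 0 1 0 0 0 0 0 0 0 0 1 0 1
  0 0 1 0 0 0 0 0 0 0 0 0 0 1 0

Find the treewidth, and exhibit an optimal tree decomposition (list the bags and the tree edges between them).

The largest bag has 4 vertices, giving width 3; this decomposition certifies tw(G) ≤ 3. For the lower bound: the 4 vertex sets {3,13,14}, {9}, {12}, {1,2,6,11} are disjoint, each induces a connected subgraph, and every pair is joined by at least one edge of G. Contracting each set to a single vertex therefore yields K_{4} as a minor, and since treewidth is minor-monotone, tw(G) ≥ tw(K_{4}) = 3. Hence tw(G) = 3 exactly.

Treewidth 3.
Bags: B1 = {3, 9, 13, 14}  B2 = {9, 12, 13, 14}  B3 = {2, 9, 12, 14}  B4 = {2, 6, 9, 12}  B5 = {1, 2, 6, 12}  B6 = {1, 2, 6, 11}  B7 = {1, 6, 8, 11}  B8 = {1, 4, 8, 11}  B9 = {4, 7, 8, 11}  B10 = {4, 5, 7, 8}  B11 = {0, 4, 5, 7}  B12 = {0, 5, 7, 10}
Tree: B1–B2, B2–B3, B3–B4, B4–B5, B5–B6, B6–B7, B7–B8, B8–B9, B9–B10, B10–B11, B11–B12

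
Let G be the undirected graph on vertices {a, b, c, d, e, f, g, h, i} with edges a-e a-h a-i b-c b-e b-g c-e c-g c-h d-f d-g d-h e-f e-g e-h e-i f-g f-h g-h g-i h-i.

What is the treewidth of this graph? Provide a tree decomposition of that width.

The largest bag has 4 vertices, giving width 3; this decomposition certifies tw(G) ≤ 3. Conversely, {d, f, g, h} is a clique of size 4, and the vertices of any clique must share a bag in every tree decomposition; so some bag has ≥ 4 vertices and tw(G) ≥ 3. Hence tw(G) = 3 exactly.

Treewidth 3.
One such decomposition:
Bags: B1 = {a, e, h, i}  B2 = {e, g, h, i}  B3 = {c, e, g, h}  B4 = {e, f, g, h}  B5 = {b, c, e, g}  B6 = {d, f, g, h}
Tree: B1–B2, B2–B3, B2–B4, B3–B5, B4–B6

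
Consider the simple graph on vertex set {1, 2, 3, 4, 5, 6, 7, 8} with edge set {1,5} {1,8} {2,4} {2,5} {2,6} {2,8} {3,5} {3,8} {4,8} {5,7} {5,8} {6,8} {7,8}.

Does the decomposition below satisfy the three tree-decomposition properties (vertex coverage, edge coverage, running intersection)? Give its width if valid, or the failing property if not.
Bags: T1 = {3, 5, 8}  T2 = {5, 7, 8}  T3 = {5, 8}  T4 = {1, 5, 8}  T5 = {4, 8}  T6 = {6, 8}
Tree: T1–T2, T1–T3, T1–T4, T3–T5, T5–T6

No — vertex 2 appears in no bag.

A tree decomposition must satisfy three properties: every vertex lies in some bag; for every edge, both endpoints lie together in some bag; and for every vertex, the bags containing it form a connected subtree. Here vertex 2 appears in no bag, so the decomposition is invalid.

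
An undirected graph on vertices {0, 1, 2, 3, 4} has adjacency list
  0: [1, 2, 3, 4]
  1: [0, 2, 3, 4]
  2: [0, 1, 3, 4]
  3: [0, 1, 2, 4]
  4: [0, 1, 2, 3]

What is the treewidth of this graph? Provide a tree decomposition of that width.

Treewidth 4.
Bags: B1 = {0, 1, 2, 3, 4}
Tree: (single bag)

A single bag containing all 5 vertices is trivially a valid decomposition of width 4. Conversely, {0, 1, 2, 3, 4} is a clique of size 5, and the vertices of any clique must share a bag in every tree decomposition; so some bag has ≥ 5 vertices and tw(G) ≥ 4. The upper and lower bounds meet at 4, so that is the treewidth.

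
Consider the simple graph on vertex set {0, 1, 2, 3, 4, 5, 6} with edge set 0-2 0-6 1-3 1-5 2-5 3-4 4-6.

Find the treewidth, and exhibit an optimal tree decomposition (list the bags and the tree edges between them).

Treewidth 2.
Bags: B1 = {0, 4, 6}  B2 = {0, 2, 4}  B3 = {2, 4, 5}  B4 = {1, 4, 5}  B5 = {1, 3, 4}
Tree: B1–B2, B2–B3, B3–B4, B4–B5

Each bag holds 3 vertices, so the decomposition has width 2, which upper-bounds the treewidth. Since 4–6–0–2–5–1–3–4 is a cycle in G, G is not acyclic. Forests are exactly the graphs of treewidth ≤ 1, so tw(G) ≥ 2. Combining the bounds, tw(G) = 2.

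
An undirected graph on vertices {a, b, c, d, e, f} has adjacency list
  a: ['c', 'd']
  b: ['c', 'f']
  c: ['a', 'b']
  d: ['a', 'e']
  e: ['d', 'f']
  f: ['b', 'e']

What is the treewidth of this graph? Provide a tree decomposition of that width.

Every bag has size at most 3, so the width is 3 − 1 = 2 and tw(G) ≤ 2. Since d–e–f–b–c–a–d is a cycle in G, G is not acyclic. Forests are exactly the graphs of treewidth ≤ 1, so tw(G) ≥ 2. The upper and lower bounds meet at 2, so that is the treewidth.

Treewidth 2.
One such decomposition:
Bags: B1 = {d, e, f}  B2 = {b, d, f}  B3 = {b, c, d}  B4 = {a, c, d}
Tree: B1–B2, B2–B3, B3–B4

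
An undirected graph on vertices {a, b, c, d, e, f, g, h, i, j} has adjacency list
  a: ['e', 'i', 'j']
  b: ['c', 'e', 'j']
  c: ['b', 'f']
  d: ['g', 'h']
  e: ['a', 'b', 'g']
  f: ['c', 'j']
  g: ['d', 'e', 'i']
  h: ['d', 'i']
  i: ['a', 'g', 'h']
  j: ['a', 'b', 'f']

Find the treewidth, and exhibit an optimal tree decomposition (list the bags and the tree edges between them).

Every bag has size at most 3, so the width is 3 − 1 = 2 and tw(G) ≤ 2. The edges c–f–j–b–c form a cycle, so G is not a tree and its treewidth is at least 2. Hence tw(G) = 2 exactly.

Treewidth 2.
One optimal decomposition is:
Bags: B1 = {b, c, f}  B2 = {b, f, j}  B3 = {b, e, j}  B4 = {a, e, j}  B5 = {a, e, g}  B6 = {a, g, i}  B7 = {d, g, i}  B8 = {d, h, i}
Tree: B1–B2, B2–B3, B3–B4, B4–B5, B5–B6, B6–B7, B7–B8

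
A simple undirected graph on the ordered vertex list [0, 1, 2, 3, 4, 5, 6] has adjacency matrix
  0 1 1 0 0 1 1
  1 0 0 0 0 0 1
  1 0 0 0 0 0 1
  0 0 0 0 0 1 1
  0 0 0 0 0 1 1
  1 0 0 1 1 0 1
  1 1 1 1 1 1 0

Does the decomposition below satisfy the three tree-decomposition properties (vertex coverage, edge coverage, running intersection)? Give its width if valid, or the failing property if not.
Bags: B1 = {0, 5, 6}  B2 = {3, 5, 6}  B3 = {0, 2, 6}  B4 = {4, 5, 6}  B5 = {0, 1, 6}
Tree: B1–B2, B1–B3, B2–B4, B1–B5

Yes; width 2.

Checking the three conditions: (i) the bags cover all of {0, 1, 2, 3, 4, 5, 6}; (ii) for each edge, some bag contains both endpoints; (iii) the bags containing any fixed vertex form a subtree. All hold, so the decomposition is valid with width 3 − 1 = 2.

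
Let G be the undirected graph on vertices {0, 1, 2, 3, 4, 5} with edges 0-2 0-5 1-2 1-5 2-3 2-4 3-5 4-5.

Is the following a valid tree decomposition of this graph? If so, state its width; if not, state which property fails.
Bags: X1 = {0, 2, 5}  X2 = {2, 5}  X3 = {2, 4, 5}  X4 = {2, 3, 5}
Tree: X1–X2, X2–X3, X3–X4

No — vertex 1 appears in no bag.

A tree decomposition must satisfy three properties: every vertex lies in some bag; for every edge, both endpoints lie together in some bag; and for every vertex, the bags containing it form a connected subtree. Here vertex 1 appears in no bag, so the decomposition is invalid.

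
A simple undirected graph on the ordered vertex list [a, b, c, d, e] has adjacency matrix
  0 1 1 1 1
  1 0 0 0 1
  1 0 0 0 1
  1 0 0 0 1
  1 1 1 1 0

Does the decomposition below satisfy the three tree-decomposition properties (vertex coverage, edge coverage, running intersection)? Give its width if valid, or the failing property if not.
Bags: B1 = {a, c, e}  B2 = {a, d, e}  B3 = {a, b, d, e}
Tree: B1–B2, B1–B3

No — bags containing vertex d are not connected in the tree.

A tree decomposition must satisfy three properties: every vertex lies in some bag; for every edge, both endpoints lie together in some bag; and for every vertex, the bags containing it form a connected subtree. Here bags containing vertex d are not connected in the tree, so the decomposition is invalid.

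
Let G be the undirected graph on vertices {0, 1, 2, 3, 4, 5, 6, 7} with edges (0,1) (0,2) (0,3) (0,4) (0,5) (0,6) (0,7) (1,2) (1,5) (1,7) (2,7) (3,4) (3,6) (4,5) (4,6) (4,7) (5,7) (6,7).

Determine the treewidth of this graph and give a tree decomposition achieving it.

Every bag has size at most 4, so the width is 4 − 1 = 3 and tw(G) ≤ 3. Conversely, {0, 3, 4, 6} is a clique of size 4, and the vertices of any clique must share a bag in every tree decomposition; so some bag has ≥ 4 vertices and tw(G) ≥ 3. Therefore the treewidth is 3.

Treewidth 3.
One optimal decomposition is:
Bags: B1 = {0, 4, 6, 7}  B2 = {0, 3, 4, 6}  B3 = {0, 4, 5, 7}  B4 = {0, 1, 5, 7}  B5 = {0, 1, 2, 7}
Tree: B1–B2, B1–B3, B3–B4, B4–B5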